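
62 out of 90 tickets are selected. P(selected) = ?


P = 62/90 = 0.6889

P = 0.6889


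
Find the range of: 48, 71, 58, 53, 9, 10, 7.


Max = 71, Min = 7
Range = 71 - 7 = 64

Range = 64


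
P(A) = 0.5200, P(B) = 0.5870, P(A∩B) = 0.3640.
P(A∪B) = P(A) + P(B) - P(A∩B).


P(A∪B) = 0.5200 + 0.5870 - 0.3640
= 1.1070 - 0.3640
= 0.7430

P(A∪B) = 0.7430


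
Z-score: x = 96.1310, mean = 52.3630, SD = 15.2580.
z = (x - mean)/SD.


z = (96.1310 - 52.3630)/15.2580
= 43.7680/15.2580
= 2.8685

z = 2.8685


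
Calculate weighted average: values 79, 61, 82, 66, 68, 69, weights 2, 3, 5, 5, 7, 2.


Numerator = 79*2 + 61*3 + 82*5 + 66*5 + 68*7 + 69*2 = 1695
Denominator = 2 + 3 + 5 + 5 + 7 + 2 = 24
WM = 1695/24 = 70.6250

WM = 70.6250


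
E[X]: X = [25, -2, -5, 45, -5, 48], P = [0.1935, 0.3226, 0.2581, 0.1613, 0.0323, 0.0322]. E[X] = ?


E[X] = 25*0.1935 - 2*0.3226 - 5*0.2581 + 45*0.1613 - 5*0.0323 + 48*0.0322
= 4.8375 - 0.6452 - 1.2905 + 7.2585 - 0.1615 + 1.5456
= 11.5444

E[X] = 11.5444


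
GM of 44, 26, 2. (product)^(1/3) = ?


Product = 44 × 26 × 2 = 2288
GM = 2288^(1/3) = 13.1771

GM = 13.1771


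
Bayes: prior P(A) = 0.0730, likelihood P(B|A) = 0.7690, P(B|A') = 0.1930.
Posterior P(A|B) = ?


P(B) = P(B|A)*P(A) + P(B|A')*P(A')
= 0.7690*0.0730 + 0.1930*0.9270
= 0.056137 + 0.178911 = 0.235048
P(A|B) = 0.056137/0.235048 = 0.2388

P(A|B) = 0.2388


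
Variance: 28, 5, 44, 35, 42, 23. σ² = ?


Mean = 29.5000
Squared deviations: 2.2500, 600.2500, 210.2500, 30.2500, 156.2500, 42.2500
Sum = 1041.5000
Variance = 1041.5000/6 = 173.5833

Variance = 173.5833


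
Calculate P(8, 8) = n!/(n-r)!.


P(8,8) = 8!/0!
= 40320/1
= 40320

P(8,8) = 40320


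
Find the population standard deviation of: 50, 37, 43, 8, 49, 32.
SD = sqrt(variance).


Mean = 36.5000
Variance = 202.2500
SD = sqrt(202.2500) = 14.2215

SD = 14.2215


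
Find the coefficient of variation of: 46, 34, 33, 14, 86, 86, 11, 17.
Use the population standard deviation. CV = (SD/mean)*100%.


Mean = 40.8750
SD = 28.2685
CV = (28.2685/40.8750)*100 = 69.1585%

CV = 69.1585%


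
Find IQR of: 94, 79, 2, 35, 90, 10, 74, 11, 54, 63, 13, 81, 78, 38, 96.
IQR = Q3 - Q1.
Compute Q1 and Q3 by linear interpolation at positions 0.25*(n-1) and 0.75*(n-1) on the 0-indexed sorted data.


Sorted: 2, 10, 11, 13, 35, 38, 54, 63, 74, 78, 79, 81, 90, 94, 96
Q1 (25th %ile) = 24.0000
Q3 (75th %ile) = 80.0000
IQR = 80.0000 - 24.0000 = 56.0000

IQR = 56.0000


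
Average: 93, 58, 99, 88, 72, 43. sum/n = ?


Sum = 93 + 58 + 99 + 88 + 72 + 43 = 453
n = 6
Mean = 453/6 = 75.5000

Mean = 75.5000


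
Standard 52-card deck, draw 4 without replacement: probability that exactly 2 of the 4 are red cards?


Hypergeometric: P(X=2) = C(26,2)·C(26,2) / C(52,4)
= 325 × 325 / 270725
= 105625/270725 = 0.3902

P = 0.3902


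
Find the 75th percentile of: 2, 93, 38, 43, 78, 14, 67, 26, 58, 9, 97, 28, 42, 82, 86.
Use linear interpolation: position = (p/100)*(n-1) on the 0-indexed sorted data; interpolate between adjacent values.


Sorted: 2, 9, 14, 26, 28, 38, 42, 43, 58, 67, 78, 82, 86, 93, 97
n = 15
Index = 75/100 * 14 = 10.5000
Lower = data[10] = 78, Upper = data[11] = 82
P75 = 78 + 0.5000*(4) = 80.0000

P75 = 80.0000


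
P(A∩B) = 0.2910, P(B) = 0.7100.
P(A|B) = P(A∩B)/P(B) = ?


P(A|B) = 0.2910/0.7100 = 0.4099

P(A|B) = 0.4099


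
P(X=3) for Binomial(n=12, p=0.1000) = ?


C(12,3) = 220
p^3 = 0.001000
(1-p)^9 = 0.387420
P = 220 * 0.001000 * 0.387420 = 0.0852

P(X=3) = 0.0852


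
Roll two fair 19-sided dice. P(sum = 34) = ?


Total outcomes = 19×19 = 361
Favorable (sum = 34): 5
P = 5/361 = 0.0139

P = 0.0139


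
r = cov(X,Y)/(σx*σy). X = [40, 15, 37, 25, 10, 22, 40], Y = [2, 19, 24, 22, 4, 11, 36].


Mean X = 27.0000, Mean Y = 16.8571
SD X = 11.338934, SD Y = 11.141025
Cov = 48.428571
r = 48.428571/(11.338934*11.141025) = 0.3834

r = 0.3834


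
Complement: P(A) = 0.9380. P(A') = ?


P(not A) = 1 - 0.9380 = 0.0620

P(not A) = 0.0620


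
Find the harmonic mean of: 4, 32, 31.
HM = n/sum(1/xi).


Sum of reciprocals = 1/4 + 1/32 + 1/31 = 0.313508
HM = 3/0.313508 = 9.5691

HM = 9.5691


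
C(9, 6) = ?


C(9,6) = 9!/(6! × 3!)
= 362880/(720 × 6)
= 84

C(9,6) = 84


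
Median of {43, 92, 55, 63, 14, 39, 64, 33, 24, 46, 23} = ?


Sorted: 14, 23, 24, 33, 39, 43, 46, 55, 63, 64, 92
n = 11 (odd)
Middle value = 43

Median = 43


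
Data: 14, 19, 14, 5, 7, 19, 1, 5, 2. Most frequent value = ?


Frequencies: 1:1, 2:1, 5:2, 7:1, 14:2, 19:2
Max frequency = 2
Mode = 5, 14, 19

Mode = 5, 14, 19


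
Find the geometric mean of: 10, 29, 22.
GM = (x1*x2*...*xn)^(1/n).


Product = 10 × 29 × 22 = 6380
GM = 6380^(1/3) = 18.5470

GM = 18.5470


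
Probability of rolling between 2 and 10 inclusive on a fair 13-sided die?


Favorable outcomes (2 ≤ roll ≤ 10): 9
Total outcomes = 13
P = 9/13 = 0.6923

P = 0.6923


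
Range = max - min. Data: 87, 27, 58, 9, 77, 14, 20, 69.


Max = 87, Min = 9
Range = 87 - 9 = 78

Range = 78


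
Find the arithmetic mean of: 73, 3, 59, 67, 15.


Sum = 73 + 3 + 59 + 67 + 15 = 217
n = 5
Mean = 217/5 = 43.4000

Mean = 43.4000


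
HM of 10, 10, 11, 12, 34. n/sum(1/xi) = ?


Sum of reciprocals = 1/10 + 1/10 + 1/11 + 1/12 + 1/34 = 0.403654
HM = 5/0.403654 = 12.3868

HM = 12.3868


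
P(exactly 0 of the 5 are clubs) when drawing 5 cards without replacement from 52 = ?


Hypergeometric: P(X=0) = C(13,0)·C(39,5) / C(52,5)
= 1 × 575757 / 2598960
= 575757/2598960 = 0.2215

P = 0.2215


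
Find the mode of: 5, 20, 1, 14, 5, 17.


Frequencies: 1:1, 5:2, 14:1, 17:1, 20:1
Max frequency = 2
Mode = 5

Mode = 5


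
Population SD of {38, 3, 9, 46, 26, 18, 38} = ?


Mean = 25.4286
Variance = 223.9592
SD = sqrt(223.9592) = 14.9653

SD = 14.9653


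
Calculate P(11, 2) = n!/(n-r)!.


P(11,2) = 11!/9!
= 39916800/362880
= 110

P(11,2) = 110


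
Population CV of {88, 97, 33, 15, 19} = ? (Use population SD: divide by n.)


Mean = 50.4000
SD = 35.0063
CV = (35.0063/50.4000)*100 = 69.4569%

CV = 69.4569%


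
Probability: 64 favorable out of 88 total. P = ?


P = 64/88 = 0.7273

P = 0.7273


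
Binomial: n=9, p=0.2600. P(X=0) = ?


C(9,0) = 1
p^0 = 1.000000
(1-p)^9 = 0.066540
P = 1 * 1.000000 * 0.066540 = 0.0665

P(X=0) = 0.0665


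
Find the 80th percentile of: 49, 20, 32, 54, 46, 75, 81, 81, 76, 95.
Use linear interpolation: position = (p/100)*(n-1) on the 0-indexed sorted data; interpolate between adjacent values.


Sorted: 20, 32, 46, 49, 54, 75, 76, 81, 81, 95
n = 10
Index = 80/100 * 9 = 7.2000
Lower = data[7] = 81, Upper = data[8] = 81
P80 = 81 + 0.2000*(0) = 81.0000

P80 = 81.0000


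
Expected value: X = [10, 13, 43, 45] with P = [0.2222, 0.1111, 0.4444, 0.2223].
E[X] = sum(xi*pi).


E[X] = 10*0.2222 + 13*0.1111 + 43*0.4444 + 45*0.2223
= 2.2220 + 1.4443 + 19.1092 + 10.0035
= 32.7790

E[X] = 32.7790


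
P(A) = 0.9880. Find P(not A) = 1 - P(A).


P(not A) = 1 - 0.9880 = 0.0120

P(not A) = 0.0120


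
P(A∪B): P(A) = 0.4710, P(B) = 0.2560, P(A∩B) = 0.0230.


P(A∪B) = 0.4710 + 0.2560 - 0.0230
= 0.7270 - 0.0230
= 0.7040

P(A∪B) = 0.7040


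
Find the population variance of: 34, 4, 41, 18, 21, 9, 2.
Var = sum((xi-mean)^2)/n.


Mean = 18.4286
Squared deviations: 242.4694, 208.1837, 509.4694, 0.1837, 6.6122, 88.8980, 269.8980
Sum = 1325.7143
Variance = 1325.7143/7 = 189.3878

Variance = 189.3878


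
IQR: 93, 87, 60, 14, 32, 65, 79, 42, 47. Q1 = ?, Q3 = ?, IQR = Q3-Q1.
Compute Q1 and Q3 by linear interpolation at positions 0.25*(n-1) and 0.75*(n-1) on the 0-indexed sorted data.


Sorted: 14, 32, 42, 47, 60, 65, 79, 87, 93
Q1 (25th %ile) = 42.0000
Q3 (75th %ile) = 79.0000
IQR = 79.0000 - 42.0000 = 37.0000

IQR = 37.0000


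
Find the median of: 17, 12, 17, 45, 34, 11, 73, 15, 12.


Sorted: 11, 12, 12, 15, 17, 17, 34, 45, 73
n = 9 (odd)
Middle value = 17

Median = 17


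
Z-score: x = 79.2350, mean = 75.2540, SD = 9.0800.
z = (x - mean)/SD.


z = (79.2350 - 75.2540)/9.0800
= 3.9810/9.0800
= 0.4384

z = 0.4384


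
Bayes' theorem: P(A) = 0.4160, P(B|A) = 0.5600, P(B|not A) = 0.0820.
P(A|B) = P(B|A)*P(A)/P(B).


P(B) = P(B|A)*P(A) + P(B|A')*P(A')
= 0.5600*0.4160 + 0.0820*0.5840
= 0.232960 + 0.047888 = 0.280848
P(A|B) = 0.232960/0.280848 = 0.8295

P(A|B) = 0.8295


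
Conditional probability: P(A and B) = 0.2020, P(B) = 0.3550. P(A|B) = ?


P(A|B) = 0.2020/0.3550 = 0.5690

P(A|B) = 0.5690


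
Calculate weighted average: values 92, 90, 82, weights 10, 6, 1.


Numerator = 92*10 + 90*6 + 82*1 = 1542
Denominator = 10 + 6 + 1 = 17
WM = 1542/17 = 90.7059

WM = 90.7059


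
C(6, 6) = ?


C(6,6) = 6!/(6! × 0!)
= 720/(720 × 1)
= 1

C(6,6) = 1


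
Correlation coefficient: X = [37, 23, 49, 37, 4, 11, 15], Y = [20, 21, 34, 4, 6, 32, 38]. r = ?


Mean X = 25.1429, Mean Y = 22.1429
SD X = 15.141509, SD Y = 12.449080
Cov = 12.265306
r = 12.265306/(15.141509*12.449080) = 0.0651

r = 0.0651


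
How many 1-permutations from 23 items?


P(23,1) = 23!/22!
= 25852016738884976640000/1124000727777607680000
= 23

P(23,1) = 23


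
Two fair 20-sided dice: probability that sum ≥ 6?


Total outcomes = 20×20 = 400
Favorable (sum ≥ 6): 390
P = 390/400 = 0.9750

P = 0.9750


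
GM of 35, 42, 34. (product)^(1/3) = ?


Product = 35 × 42 × 34 = 49980
GM = 49980^(1/3) = 36.8354

GM = 36.8354


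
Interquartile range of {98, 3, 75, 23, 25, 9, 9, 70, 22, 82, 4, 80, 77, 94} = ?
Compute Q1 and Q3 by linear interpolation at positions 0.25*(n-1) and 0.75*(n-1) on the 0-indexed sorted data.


Sorted: 3, 4, 9, 9, 22, 23, 25, 70, 75, 77, 80, 82, 94, 98
Q1 (25th %ile) = 12.2500
Q3 (75th %ile) = 79.2500
IQR = 79.2500 - 12.2500 = 67.0000

IQR = 67.0000


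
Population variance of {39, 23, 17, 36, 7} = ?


Mean = 24.4000
Squared deviations: 213.1600, 1.9600, 54.7600, 134.5600, 302.7600
Sum = 707.2000
Variance = 707.2000/5 = 141.4400

Variance = 141.4400


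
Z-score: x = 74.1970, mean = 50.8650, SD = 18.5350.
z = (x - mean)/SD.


z = (74.1970 - 50.8650)/18.5350
= 23.3320/18.5350
= 1.2588

z = 1.2588


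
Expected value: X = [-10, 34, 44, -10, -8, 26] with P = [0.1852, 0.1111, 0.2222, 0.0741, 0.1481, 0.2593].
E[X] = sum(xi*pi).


E[X] = -10*0.1852 + 34*0.1111 + 44*0.2222 - 10*0.0741 - 8*0.1481 + 26*0.2593
= -1.8520 + 3.7774 + 9.7768 - 0.7410 - 1.1848 + 6.7418
= 16.5182

E[X] = 16.5182


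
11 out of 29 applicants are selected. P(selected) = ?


P = 11/29 = 0.3793

P = 0.3793


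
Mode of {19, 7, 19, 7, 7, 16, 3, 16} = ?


Frequencies: 3:1, 7:3, 16:2, 19:2
Max frequency = 3
Mode = 7

Mode = 7


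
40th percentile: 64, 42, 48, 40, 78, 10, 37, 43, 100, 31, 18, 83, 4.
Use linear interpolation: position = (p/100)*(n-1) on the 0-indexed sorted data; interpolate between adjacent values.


Sorted: 4, 10, 18, 31, 37, 40, 42, 43, 48, 64, 78, 83, 100
n = 13
Index = 40/100 * 12 = 4.8000
Lower = data[4] = 37, Upper = data[5] = 40
P40 = 37 + 0.8000*(3) = 39.4000

P40 = 39.4000


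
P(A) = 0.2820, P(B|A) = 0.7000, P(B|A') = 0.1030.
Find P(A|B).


P(B) = P(B|A)*P(A) + P(B|A')*P(A')
= 0.7000*0.2820 + 0.1030*0.7180
= 0.197400 + 0.073954 = 0.271354
P(A|B) = 0.197400/0.271354 = 0.7275

P(A|B) = 0.7275


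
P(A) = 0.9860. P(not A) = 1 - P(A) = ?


P(not A) = 1 - 0.9860 = 0.0140

P(not A) = 0.0140


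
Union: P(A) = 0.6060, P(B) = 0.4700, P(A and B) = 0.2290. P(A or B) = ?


P(A∪B) = 0.6060 + 0.4700 - 0.2290
= 1.0760 - 0.2290
= 0.8470

P(A∪B) = 0.8470


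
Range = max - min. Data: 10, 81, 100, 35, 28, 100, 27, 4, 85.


Max = 100, Min = 4
Range = 100 - 4 = 96

Range = 96


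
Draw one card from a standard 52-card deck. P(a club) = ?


13 clubs in 52 cards
P = 13/52 = 0.2500

P = 0.2500


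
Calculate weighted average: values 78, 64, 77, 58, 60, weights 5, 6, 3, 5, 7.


Numerator = 78*5 + 64*6 + 77*3 + 58*5 + 60*7 = 1715
Denominator = 5 + 6 + 3 + 5 + 7 = 26
WM = 1715/26 = 65.9615

WM = 65.9615


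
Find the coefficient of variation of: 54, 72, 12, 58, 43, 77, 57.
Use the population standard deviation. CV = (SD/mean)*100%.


Mean = 53.2857
SD = 19.8546
CV = (19.8546/53.2857)*100 = 37.2606%

CV = 37.2606%


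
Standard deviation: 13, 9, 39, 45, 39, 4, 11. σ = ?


Mean = 22.8571
Variance = 256.6939
SD = sqrt(256.6939) = 16.0217

SD = 16.0217


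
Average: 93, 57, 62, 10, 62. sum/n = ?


Sum = 93 + 57 + 62 + 10 + 62 = 284
n = 5
Mean = 284/5 = 56.8000

Mean = 56.8000


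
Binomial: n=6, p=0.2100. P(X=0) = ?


C(6,0) = 1
p^0 = 1.000000
(1-p)^6 = 0.243087
P = 1 * 1.000000 * 0.243087 = 0.2431

P(X=0) = 0.2431


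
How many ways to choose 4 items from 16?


C(16,4) = 16!/(4! × 12!)
= 20922789888000/(24 × 479001600)
= 1820

C(16,4) = 1820


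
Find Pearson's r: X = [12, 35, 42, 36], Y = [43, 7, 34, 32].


Mean X = 31.2500, Mean Y = 29.0000
SD X = 11.431863, SD Y = 13.360389
Cov = -71.000000
r = -71.000000/(11.431863*13.360389) = -0.4649

r = -0.4649


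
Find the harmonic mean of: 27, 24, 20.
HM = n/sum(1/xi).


Sum of reciprocals = 1/27 + 1/24 + 1/20 = 0.128704
HM = 3/0.128704 = 23.3094

HM = 23.3094


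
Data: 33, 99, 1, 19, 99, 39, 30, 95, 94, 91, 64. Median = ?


Sorted: 1, 19, 30, 33, 39, 64, 91, 94, 95, 99, 99
n = 11 (odd)
Middle value = 64

Median = 64


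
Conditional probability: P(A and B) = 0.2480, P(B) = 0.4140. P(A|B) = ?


P(A|B) = 0.2480/0.4140 = 0.5990

P(A|B) = 0.5990


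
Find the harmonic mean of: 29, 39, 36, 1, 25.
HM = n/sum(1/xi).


Sum of reciprocals = 1/29 + 1/39 + 1/36 + 1/1 + 1/25 = 1.127902
HM = 5/1.127902 = 4.4330

HM = 4.4330


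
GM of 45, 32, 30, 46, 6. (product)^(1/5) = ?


Product = 45 × 32 × 30 × 46 × 6 = 11923200
GM = 11923200^(1/5) = 26.0183

GM = 26.0183


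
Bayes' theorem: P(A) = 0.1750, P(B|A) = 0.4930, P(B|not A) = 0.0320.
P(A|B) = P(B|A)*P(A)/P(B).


P(B) = P(B|A)*P(A) + P(B|A')*P(A')
= 0.4930*0.1750 + 0.0320*0.8250
= 0.086275 + 0.026400 = 0.112675
P(A|B) = 0.086275/0.112675 = 0.7657

P(A|B) = 0.7657


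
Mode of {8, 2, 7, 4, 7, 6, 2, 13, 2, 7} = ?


Frequencies: 2:3, 4:1, 6:1, 7:3, 8:1, 13:1
Max frequency = 3
Mode = 2, 7

Mode = 2, 7


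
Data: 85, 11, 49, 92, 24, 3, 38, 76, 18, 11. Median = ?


Sorted: 3, 11, 11, 18, 24, 38, 49, 76, 85, 92
n = 10 (even)
Middle values: 24 and 38
Median = (24+38)/2 = 31.0000

Median = 31.0000


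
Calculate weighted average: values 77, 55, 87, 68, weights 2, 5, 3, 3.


Numerator = 77*2 + 55*5 + 87*3 + 68*3 = 894
Denominator = 2 + 5 + 3 + 3 = 13
WM = 894/13 = 68.7692

WM = 68.7692


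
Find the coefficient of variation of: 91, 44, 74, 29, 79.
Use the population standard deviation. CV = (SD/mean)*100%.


Mean = 63.4000
SD = 23.1396
CV = (23.1396/63.4000)*100 = 36.4978%

CV = 36.4978%


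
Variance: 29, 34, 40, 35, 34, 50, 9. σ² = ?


Mean = 33.0000
Squared deviations: 16.0000, 1.0000, 49.0000, 4.0000, 1.0000, 289.0000, 576.0000
Sum = 936.0000
Variance = 936.0000/7 = 133.7143

Variance = 133.7143


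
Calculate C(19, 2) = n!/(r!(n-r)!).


C(19,2) = 19!/(2! × 17!)
= 121645100408832000/(2 × 355687428096000)
= 171

C(19,2) = 171


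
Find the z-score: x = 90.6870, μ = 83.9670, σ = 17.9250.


z = (90.6870 - 83.9670)/17.9250
= 6.7200/17.9250
= 0.3749

z = 0.3749


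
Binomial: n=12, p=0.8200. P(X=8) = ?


C(12,8) = 495
p^8 = 0.204414
(1-p)^4 = 0.001050
P = 495 * 0.204414 * 0.001050 = 0.1062

P(X=8) = 0.1062


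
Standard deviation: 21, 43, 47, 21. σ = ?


Mean = 33.0000
Variance = 146.0000
SD = sqrt(146.0000) = 12.0830

SD = 12.0830


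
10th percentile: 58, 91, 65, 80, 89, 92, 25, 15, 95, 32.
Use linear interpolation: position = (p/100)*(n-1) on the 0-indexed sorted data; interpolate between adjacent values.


Sorted: 15, 25, 32, 58, 65, 80, 89, 91, 92, 95
n = 10
Index = 10/100 * 9 = 0.9000
Lower = data[0] = 15, Upper = data[1] = 25
P10 = 15 + 0.9000*(10) = 24.0000

P10 = 24.0000


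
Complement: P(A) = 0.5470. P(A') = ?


P(not A) = 1 - 0.5470 = 0.4530

P(not A) = 0.4530


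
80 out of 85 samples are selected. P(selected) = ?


P = 80/85 = 0.9412

P = 0.9412


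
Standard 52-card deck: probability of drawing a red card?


26 red cards in 52 cards
P = 26/52 = 0.5000

P = 0.5000


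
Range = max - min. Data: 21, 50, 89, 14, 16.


Max = 89, Min = 14
Range = 89 - 14 = 75

Range = 75


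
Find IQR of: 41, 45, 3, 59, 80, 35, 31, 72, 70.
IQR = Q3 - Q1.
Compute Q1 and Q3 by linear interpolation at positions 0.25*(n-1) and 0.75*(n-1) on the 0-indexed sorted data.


Sorted: 3, 31, 35, 41, 45, 59, 70, 72, 80
Q1 (25th %ile) = 35.0000
Q3 (75th %ile) = 70.0000
IQR = 70.0000 - 35.0000 = 35.0000

IQR = 35.0000


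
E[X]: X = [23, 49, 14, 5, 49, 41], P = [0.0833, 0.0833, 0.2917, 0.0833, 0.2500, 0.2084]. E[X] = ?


E[X] = 23*0.0833 + 49*0.0833 + 14*0.2917 + 5*0.0833 + 49*0.2500 + 41*0.2084
= 1.9159 + 4.0817 + 4.0838 + 0.4165 + 12.2500 + 8.5444
= 31.2923

E[X] = 31.2923


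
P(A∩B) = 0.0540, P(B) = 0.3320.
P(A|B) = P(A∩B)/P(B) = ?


P(A|B) = 0.0540/0.3320 = 0.1627

P(A|B) = 0.1627


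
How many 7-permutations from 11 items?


P(11,7) = 11!/4!
= 39916800/24
= 1663200

P(11,7) = 1663200


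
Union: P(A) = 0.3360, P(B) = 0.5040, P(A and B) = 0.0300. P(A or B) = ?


P(A∪B) = 0.3360 + 0.5040 - 0.0300
= 0.8400 - 0.0300
= 0.8100

P(A∪B) = 0.8100


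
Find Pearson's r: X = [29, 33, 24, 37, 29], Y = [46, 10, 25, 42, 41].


Mean X = 30.4000, Mean Y = 32.8000
SD X = 4.363485, SD Y = 13.466997
Cov = 4.280000
r = 4.280000/(4.363485*13.466997) = 0.0728

r = 0.0728


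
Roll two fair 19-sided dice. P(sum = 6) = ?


Total outcomes = 19×19 = 361
Favorable (sum = 6): 5
P = 5/361 = 0.0139

P = 0.0139


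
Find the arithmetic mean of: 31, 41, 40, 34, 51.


Sum = 31 + 41 + 40 + 34 + 51 = 197
n = 5
Mean = 197/5 = 39.4000

Mean = 39.4000


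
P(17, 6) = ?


P(17,6) = 17!/11!
= 355687428096000/39916800
= 8910720

P(17,6) = 8910720


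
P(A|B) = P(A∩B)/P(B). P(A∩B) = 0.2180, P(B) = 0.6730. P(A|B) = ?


P(A|B) = 0.2180/0.6730 = 0.3239

P(A|B) = 0.3239


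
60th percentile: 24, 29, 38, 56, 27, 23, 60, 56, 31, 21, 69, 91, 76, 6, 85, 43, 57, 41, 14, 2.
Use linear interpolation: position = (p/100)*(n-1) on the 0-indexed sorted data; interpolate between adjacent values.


Sorted: 2, 6, 14, 21, 23, 24, 27, 29, 31, 38, 41, 43, 56, 56, 57, 60, 69, 76, 85, 91
n = 20
Index = 60/100 * 19 = 11.4000
Lower = data[11] = 43, Upper = data[12] = 56
P60 = 43 + 0.4000*(13) = 48.2000

P60 = 48.2000


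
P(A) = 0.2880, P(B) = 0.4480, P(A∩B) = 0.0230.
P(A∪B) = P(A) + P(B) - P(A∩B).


P(A∪B) = 0.2880 + 0.4480 - 0.0230
= 0.7360 - 0.0230
= 0.7130

P(A∪B) = 0.7130


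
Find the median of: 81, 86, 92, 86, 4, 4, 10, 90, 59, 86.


Sorted: 4, 4, 10, 59, 81, 86, 86, 86, 90, 92
n = 10 (even)
Middle values: 81 and 86
Median = (81+86)/2 = 83.5000

Median = 83.5000


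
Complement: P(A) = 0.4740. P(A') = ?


P(not A) = 1 - 0.4740 = 0.5260

P(not A) = 0.5260


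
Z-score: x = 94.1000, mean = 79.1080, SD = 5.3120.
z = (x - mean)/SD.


z = (94.1000 - 79.1080)/5.3120
= 14.9920/5.3120
= 2.8223

z = 2.8223


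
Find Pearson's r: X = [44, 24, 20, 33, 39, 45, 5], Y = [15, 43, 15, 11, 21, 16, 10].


Mean X = 30.0000, Mean Y = 18.7143
SD X = 13.480144, SD Y = 10.456909
Cov = 2.000000
r = 2.000000/(13.480144*10.456909) = 0.0142

r = 0.0142


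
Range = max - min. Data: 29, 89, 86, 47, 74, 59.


Max = 89, Min = 29
Range = 89 - 29 = 60

Range = 60


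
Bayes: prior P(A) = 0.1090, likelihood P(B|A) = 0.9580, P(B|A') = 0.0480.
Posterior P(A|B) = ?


P(B) = P(B|A)*P(A) + P(B|A')*P(A')
= 0.9580*0.1090 + 0.0480*0.8910
= 0.104422 + 0.042768 = 0.147190
P(A|B) = 0.104422/0.147190 = 0.7094

P(A|B) = 0.7094


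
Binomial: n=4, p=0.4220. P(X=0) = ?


C(4,0) = 1
p^0 = 1.000000
(1-p)^4 = 0.111612
P = 1 * 1.000000 * 0.111612 = 0.1116

P(X=0) = 0.1116


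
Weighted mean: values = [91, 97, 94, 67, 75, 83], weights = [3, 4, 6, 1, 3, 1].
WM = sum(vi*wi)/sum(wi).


Numerator = 91*3 + 97*4 + 94*6 + 67*1 + 75*3 + 83*1 = 1600
Denominator = 3 + 4 + 6 + 1 + 3 + 1 = 18
WM = 1600/18 = 88.8889

WM = 88.8889


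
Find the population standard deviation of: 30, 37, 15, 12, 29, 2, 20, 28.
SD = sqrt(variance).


Mean = 21.6250
Variance = 115.7344
SD = sqrt(115.7344) = 10.7580

SD = 10.7580


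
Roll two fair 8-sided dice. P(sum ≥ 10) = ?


Total outcomes = 8×8 = 64
Favorable (sum ≥ 10): 28
P = 28/64 = 0.4375

P = 0.4375


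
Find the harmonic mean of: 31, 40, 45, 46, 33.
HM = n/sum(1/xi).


Sum of reciprocals = 1/31 + 1/40 + 1/45 + 1/46 + 1/33 = 0.131522
HM = 5/0.131522 = 38.0163

HM = 38.0163


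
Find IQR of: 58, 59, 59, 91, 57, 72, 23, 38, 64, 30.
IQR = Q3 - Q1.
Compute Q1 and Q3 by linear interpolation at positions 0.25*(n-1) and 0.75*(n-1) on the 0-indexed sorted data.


Sorted: 23, 30, 38, 57, 58, 59, 59, 64, 72, 91
Q1 (25th %ile) = 42.7500
Q3 (75th %ile) = 62.7500
IQR = 62.7500 - 42.7500 = 20.0000

IQR = 20.0000


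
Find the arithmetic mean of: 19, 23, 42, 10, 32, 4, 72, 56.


Sum = 19 + 23 + 42 + 10 + 32 + 4 + 72 + 56 = 258
n = 8
Mean = 258/8 = 32.2500

Mean = 32.2500


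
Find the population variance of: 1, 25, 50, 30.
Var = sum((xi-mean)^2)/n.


Mean = 26.5000
Squared deviations: 650.2500, 2.2500, 552.2500, 12.2500
Sum = 1217.0000
Variance = 1217.0000/4 = 304.2500

Variance = 304.2500


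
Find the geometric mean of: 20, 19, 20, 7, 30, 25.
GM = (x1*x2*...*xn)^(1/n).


Product = 20 × 19 × 20 × 7 × 30 × 25 = 39900000
GM = 39900000^(1/6) = 18.4854

GM = 18.4854


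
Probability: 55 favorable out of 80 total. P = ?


P = 55/80 = 0.6875

P = 0.6875


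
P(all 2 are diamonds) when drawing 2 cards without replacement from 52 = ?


P(all diamonds) = (13/52) × (12/51)
= 0.0588

P = 0.0588


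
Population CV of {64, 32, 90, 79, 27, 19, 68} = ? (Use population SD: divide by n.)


Mean = 54.1429
SD = 25.7872
CV = (25.7872/54.1429)*100 = 47.6281%

CV = 47.6281%


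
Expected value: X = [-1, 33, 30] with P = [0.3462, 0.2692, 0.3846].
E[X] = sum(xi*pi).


E[X] = -1*0.3462 + 33*0.2692 + 30*0.3846
= -0.3462 + 8.8836 + 11.5380
= 20.0754

E[X] = 20.0754


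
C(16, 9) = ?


C(16,9) = 16!/(9! × 7!)
= 20922789888000/(362880 × 5040)
= 11440

C(16,9) = 11440


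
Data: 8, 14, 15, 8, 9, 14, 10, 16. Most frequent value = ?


Frequencies: 8:2, 9:1, 10:1, 14:2, 15:1, 16:1
Max frequency = 2
Mode = 8, 14

Mode = 8, 14


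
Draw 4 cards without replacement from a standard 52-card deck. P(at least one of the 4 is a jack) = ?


P(at least one) = 1 - P(none)
P(none) = (48/52) × (47/51) × (46/50) × (45/49) = 0.718737
P(at least one) = 1 - 0.718737 = 0.2813

P = 0.2813


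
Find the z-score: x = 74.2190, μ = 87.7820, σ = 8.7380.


z = (74.2190 - 87.7820)/8.7380
= -13.5630/8.7380
= -1.5522

z = -1.5522


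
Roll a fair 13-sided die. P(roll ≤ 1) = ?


Favorable outcomes (roll ≤ 1): 1
Total outcomes = 13
P = 1/13 = 0.0769

P = 0.0769


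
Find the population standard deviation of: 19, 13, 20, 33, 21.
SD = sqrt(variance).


Mean = 21.2000
Variance = 42.5600
SD = sqrt(42.5600) = 6.5238

SD = 6.5238


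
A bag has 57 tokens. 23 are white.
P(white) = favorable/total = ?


P = 23/57 = 0.4035

P = 0.4035


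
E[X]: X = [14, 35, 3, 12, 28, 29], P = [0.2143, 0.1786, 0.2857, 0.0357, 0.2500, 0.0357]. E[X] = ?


E[X] = 14*0.2143 + 35*0.1786 + 3*0.2857 + 12*0.0357 + 28*0.2500 + 29*0.0357
= 3.0002 + 6.2510 + 0.8571 + 0.4284 + 7.0000 + 1.0353
= 18.5720

E[X] = 18.5720


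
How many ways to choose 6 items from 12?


C(12,6) = 12!/(6! × 6!)
= 479001600/(720 × 720)
= 924

C(12,6) = 924


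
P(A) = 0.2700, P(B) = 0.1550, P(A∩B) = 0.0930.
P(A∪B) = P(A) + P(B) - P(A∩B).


P(A∪B) = 0.2700 + 0.1550 - 0.0930
= 0.4250 - 0.0930
= 0.3320

P(A∪B) = 0.3320


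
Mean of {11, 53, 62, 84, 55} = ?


Sum = 11 + 53 + 62 + 84 + 55 = 265
n = 5
Mean = 265/5 = 53.0000

Mean = 53.0000


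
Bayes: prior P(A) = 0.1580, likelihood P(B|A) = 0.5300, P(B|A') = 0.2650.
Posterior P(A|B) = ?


P(B) = P(B|A)*P(A) + P(B|A')*P(A')
= 0.5300*0.1580 + 0.2650*0.8420
= 0.083740 + 0.223130 = 0.306870
P(A|B) = 0.083740/0.306870 = 0.2729

P(A|B) = 0.2729


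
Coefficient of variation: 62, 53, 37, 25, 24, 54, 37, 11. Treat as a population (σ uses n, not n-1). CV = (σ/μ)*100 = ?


Mean = 37.8750
SD = 16.4046
CV = (16.4046/37.8750)*100 = 43.3124%

CV = 43.3124%


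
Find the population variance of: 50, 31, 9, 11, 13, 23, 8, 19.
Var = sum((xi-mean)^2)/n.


Mean = 20.5000
Squared deviations: 870.2500, 110.2500, 132.2500, 90.2500, 56.2500, 6.2500, 156.2500, 2.2500
Sum = 1424.0000
Variance = 1424.0000/8 = 178.0000

Variance = 178.0000


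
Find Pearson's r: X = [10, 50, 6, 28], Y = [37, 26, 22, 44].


Mean X = 23.5000, Mean Y = 32.2500
SD X = 17.399713, SD Y = 8.728545
Cov = 0.625000
r = 0.625000/(17.399713*8.728545) = 0.0041

r = 0.0041


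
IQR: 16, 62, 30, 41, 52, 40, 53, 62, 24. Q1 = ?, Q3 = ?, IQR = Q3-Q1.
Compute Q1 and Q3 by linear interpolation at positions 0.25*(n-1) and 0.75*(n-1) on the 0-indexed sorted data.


Sorted: 16, 24, 30, 40, 41, 52, 53, 62, 62
Q1 (25th %ile) = 30.0000
Q3 (75th %ile) = 53.0000
IQR = 53.0000 - 30.0000 = 23.0000

IQR = 23.0000


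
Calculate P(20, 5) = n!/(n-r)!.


P(20,5) = 20!/15!
= 2432902008176640000/1307674368000
= 1860480

P(20,5) = 1860480


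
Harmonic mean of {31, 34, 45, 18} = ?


Sum of reciprocals = 1/31 + 1/34 + 1/45 + 1/18 = 0.139448
HM = 4/0.139448 = 28.6846

HM = 28.6846


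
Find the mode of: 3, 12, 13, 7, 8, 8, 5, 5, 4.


Frequencies: 3:1, 4:1, 5:2, 7:1, 8:2, 12:1, 13:1
Max frequency = 2
Mode = 5, 8

Mode = 5, 8


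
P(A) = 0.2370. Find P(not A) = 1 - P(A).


P(not A) = 1 - 0.2370 = 0.7630

P(not A) = 0.7630


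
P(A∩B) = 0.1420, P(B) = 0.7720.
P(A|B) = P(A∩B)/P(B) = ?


P(A|B) = 0.1420/0.7720 = 0.1839

P(A|B) = 0.1839


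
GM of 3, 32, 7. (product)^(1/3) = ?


Product = 3 × 32 × 7 = 672
GM = 672^(1/3) = 8.7590

GM = 8.7590


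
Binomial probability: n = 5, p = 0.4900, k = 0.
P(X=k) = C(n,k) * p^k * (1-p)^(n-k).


C(5,0) = 1
p^0 = 1.000000
(1-p)^5 = 0.034503
P = 1 * 1.000000 * 0.034503 = 0.0345

P(X=0) = 0.0345


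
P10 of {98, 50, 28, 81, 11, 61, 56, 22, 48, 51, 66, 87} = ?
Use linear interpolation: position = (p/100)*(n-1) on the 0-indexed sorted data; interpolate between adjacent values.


Sorted: 11, 22, 28, 48, 50, 51, 56, 61, 66, 81, 87, 98
n = 12
Index = 10/100 * 11 = 1.1000
Lower = data[1] = 22, Upper = data[2] = 28
P10 = 22 + 0.1000*(6) = 22.6000

P10 = 22.6000


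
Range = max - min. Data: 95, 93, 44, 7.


Max = 95, Min = 7
Range = 95 - 7 = 88

Range = 88


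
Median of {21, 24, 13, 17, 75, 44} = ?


Sorted: 13, 17, 21, 24, 44, 75
n = 6 (even)
Middle values: 21 and 24
Median = (21+24)/2 = 22.5000

Median = 22.5000


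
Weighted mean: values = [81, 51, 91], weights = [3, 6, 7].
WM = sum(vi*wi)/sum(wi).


Numerator = 81*3 + 51*6 + 91*7 = 1186
Denominator = 3 + 6 + 7 = 16
WM = 1186/16 = 74.1250

WM = 74.1250


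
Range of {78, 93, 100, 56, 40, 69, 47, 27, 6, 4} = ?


Max = 100, Min = 4
Range = 100 - 4 = 96

Range = 96


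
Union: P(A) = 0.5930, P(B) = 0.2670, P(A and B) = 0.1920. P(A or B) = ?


P(A∪B) = 0.5930 + 0.2670 - 0.1920
= 0.8600 - 0.1920
= 0.6680

P(A∪B) = 0.6680


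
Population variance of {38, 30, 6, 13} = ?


Mean = 21.7500
Squared deviations: 264.0625, 68.0625, 248.0625, 76.5625
Sum = 656.7500
Variance = 656.7500/4 = 164.1875

Variance = 164.1875


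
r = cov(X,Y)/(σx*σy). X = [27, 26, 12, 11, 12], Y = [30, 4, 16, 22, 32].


Mean X = 17.6000, Mean Y = 20.8000
SD X = 7.282857, SD Y = 10.166612
Cov = -19.680000
r = -19.680000/(7.282857*10.166612) = -0.2658

r = -0.2658


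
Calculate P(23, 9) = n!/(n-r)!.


P(23,9) = 23!/14!
= 25852016738884976640000/87178291200
= 296541907200

P(23,9) = 296541907200


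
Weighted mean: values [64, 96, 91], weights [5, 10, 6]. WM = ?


Numerator = 64*5 + 96*10 + 91*6 = 1826
Denominator = 5 + 10 + 6 = 21
WM = 1826/21 = 86.9524

WM = 86.9524


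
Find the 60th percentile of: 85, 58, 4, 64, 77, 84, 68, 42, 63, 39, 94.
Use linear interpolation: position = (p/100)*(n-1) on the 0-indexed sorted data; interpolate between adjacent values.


Sorted: 4, 39, 42, 58, 63, 64, 68, 77, 84, 85, 94
n = 11
Index = 60/100 * 10 = 6.0000
Lower = data[6] = 68, Upper = data[7] = 77
P60 = 68 + 0*(9) = 68.0000

P60 = 68.0000


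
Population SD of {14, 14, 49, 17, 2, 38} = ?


Mean = 22.3333
Variance = 256.2222
SD = sqrt(256.2222) = 16.0069

SD = 16.0069


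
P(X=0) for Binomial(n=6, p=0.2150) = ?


C(6,0) = 1
p^0 = 1.000000
(1-p)^6 = 0.234001
P = 1 * 1.000000 * 0.234001 = 0.2340

P(X=0) = 0.2340


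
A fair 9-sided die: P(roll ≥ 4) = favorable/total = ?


Favorable outcomes (roll ≥ 4): 6
Total outcomes = 9
P = 6/9 = 0.6667

P = 0.6667


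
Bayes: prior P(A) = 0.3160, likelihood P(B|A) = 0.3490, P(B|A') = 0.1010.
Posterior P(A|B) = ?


P(B) = P(B|A)*P(A) + P(B|A')*P(A')
= 0.3490*0.3160 + 0.1010*0.6840
= 0.110284 + 0.069084 = 0.179368
P(A|B) = 0.110284/0.179368 = 0.6148

P(A|B) = 0.6148


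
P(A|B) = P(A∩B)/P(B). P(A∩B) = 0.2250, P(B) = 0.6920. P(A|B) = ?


P(A|B) = 0.2250/0.6920 = 0.3251

P(A|B) = 0.3251


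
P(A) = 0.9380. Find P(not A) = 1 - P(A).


P(not A) = 1 - 0.9380 = 0.0620

P(not A) = 0.0620


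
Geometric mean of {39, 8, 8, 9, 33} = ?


Product = 39 × 8 × 8 × 9 × 33 = 741312
GM = 741312^(1/5) = 14.9280

GM = 14.9280


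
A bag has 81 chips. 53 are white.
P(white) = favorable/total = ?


P = 53/81 = 0.6543

P = 0.6543


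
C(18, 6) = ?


C(18,6) = 18!/(6! × 12!)
= 6402373705728000/(720 × 479001600)
= 18564

C(18,6) = 18564


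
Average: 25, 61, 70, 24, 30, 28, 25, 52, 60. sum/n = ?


Sum = 25 + 61 + 70 + 24 + 30 + 28 + 25 + 52 + 60 = 375
n = 9
Mean = 375/9 = 41.6667

Mean = 41.6667


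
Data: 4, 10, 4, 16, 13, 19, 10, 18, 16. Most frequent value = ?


Frequencies: 4:2, 10:2, 13:1, 16:2, 18:1, 19:1
Max frequency = 2
Mode = 4, 10, 16

Mode = 4, 10, 16


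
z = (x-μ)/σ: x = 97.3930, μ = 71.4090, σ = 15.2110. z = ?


z = (97.3930 - 71.4090)/15.2110
= 25.9840/15.2110
= 1.7082

z = 1.7082


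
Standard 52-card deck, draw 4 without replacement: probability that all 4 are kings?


P(all kings) = (4/52) × (3/51) × (2/50) × (1/49)
= 3.6938e-06

P = 3.6938e-06


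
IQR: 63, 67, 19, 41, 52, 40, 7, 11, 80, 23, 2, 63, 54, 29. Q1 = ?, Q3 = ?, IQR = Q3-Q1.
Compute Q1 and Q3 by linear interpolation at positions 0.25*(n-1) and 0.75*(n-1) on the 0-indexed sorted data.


Sorted: 2, 7, 11, 19, 23, 29, 40, 41, 52, 54, 63, 63, 67, 80
Q1 (25th %ile) = 20.0000
Q3 (75th %ile) = 60.7500
IQR = 60.7500 - 20.0000 = 40.7500

IQR = 40.7500


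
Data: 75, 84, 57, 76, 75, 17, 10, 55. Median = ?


Sorted: 10, 17, 55, 57, 75, 75, 76, 84
n = 8 (even)
Middle values: 57 and 75
Median = (57+75)/2 = 66.0000

Median = 66.0000


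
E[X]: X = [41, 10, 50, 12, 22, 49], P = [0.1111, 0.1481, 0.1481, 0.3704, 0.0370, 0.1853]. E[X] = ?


E[X] = 41*0.1111 + 10*0.1481 + 50*0.1481 + 12*0.3704 + 22*0.0370 + 49*0.1853
= 4.5551 + 1.4810 + 7.4050 + 4.4448 + 0.8140 + 9.0797
= 27.7796

E[X] = 27.7796


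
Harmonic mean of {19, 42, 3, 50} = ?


Sum of reciprocals = 1/19 + 1/42 + 1/3 + 1/50 = 0.429774
HM = 4/0.429774 = 9.3072

HM = 9.3072


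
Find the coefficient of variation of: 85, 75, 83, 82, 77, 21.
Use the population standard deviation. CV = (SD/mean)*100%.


Mean = 70.5000
SD = 22.4035
CV = (22.4035/70.5000)*100 = 31.7780%

CV = 31.7780%


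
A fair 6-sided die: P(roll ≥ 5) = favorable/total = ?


Favorable outcomes (roll ≥ 5): 2
Total outcomes = 6
P = 2/6 = 0.3333

P = 0.3333


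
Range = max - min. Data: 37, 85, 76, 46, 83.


Max = 85, Min = 37
Range = 85 - 37 = 48

Range = 48


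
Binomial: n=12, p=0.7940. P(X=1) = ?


C(12,1) = 12
p^1 = 0.794000
(1-p)^11 = 2.834911e-08
P = 12 * 0.794000 * 2.834911e-08 = 2.7011e-07

P(X=1) = 2.7011e-07


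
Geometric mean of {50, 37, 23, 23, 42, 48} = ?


Product = 50 × 37 × 23 × 23 × 42 × 48 = 1972958400
GM = 1972958400^(1/6) = 35.4149

GM = 35.4149


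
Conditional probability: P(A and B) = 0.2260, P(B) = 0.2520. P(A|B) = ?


P(A|B) = 0.2260/0.2520 = 0.8968

P(A|B) = 0.8968


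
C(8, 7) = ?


C(8,7) = 8!/(7! × 1!)
= 40320/(5040 × 1)
= 8

C(8,7) = 8


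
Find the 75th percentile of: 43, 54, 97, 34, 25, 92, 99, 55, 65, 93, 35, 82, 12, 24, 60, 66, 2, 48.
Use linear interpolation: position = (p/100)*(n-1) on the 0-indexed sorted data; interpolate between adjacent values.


Sorted: 2, 12, 24, 25, 34, 35, 43, 48, 54, 55, 60, 65, 66, 82, 92, 93, 97, 99
n = 18
Index = 75/100 * 17 = 12.7500
Lower = data[12] = 66, Upper = data[13] = 82
P75 = 66 + 0.7500*(16) = 78.0000

P75 = 78.0000


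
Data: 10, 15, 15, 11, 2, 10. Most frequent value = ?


Frequencies: 2:1, 10:2, 11:1, 15:2
Max frequency = 2
Mode = 10, 15

Mode = 10, 15


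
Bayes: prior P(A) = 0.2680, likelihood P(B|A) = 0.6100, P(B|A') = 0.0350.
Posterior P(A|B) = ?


P(B) = P(B|A)*P(A) + P(B|A')*P(A')
= 0.6100*0.2680 + 0.0350*0.7320
= 0.163480 + 0.025620 = 0.189100
P(A|B) = 0.163480/0.189100 = 0.8645

P(A|B) = 0.8645


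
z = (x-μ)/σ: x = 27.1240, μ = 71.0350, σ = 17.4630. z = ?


z = (27.1240 - 71.0350)/17.4630
= -43.9110/17.4630
= -2.5145

z = -2.5145


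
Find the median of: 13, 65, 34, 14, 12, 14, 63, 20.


Sorted: 12, 13, 14, 14, 20, 34, 63, 65
n = 8 (even)
Middle values: 14 and 20
Median = (14+20)/2 = 17.0000

Median = 17.0000


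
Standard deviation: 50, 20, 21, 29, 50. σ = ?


Mean = 34.0000
Variance = 180.4000
SD = sqrt(180.4000) = 13.4313

SD = 13.4313


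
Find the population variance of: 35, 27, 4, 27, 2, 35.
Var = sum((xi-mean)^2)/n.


Mean = 21.6667
Squared deviations: 177.7778, 28.4444, 312.1111, 28.4444, 386.7778, 177.7778
Sum = 1111.3333
Variance = 1111.3333/6 = 185.2222

Variance = 185.2222


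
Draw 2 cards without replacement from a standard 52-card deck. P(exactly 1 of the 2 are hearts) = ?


Hypergeometric: P(X=1) = C(13,1)·C(39,1) / C(52,2)
= 13 × 39 / 1326
= 507/1326 = 0.3824

P = 0.3824


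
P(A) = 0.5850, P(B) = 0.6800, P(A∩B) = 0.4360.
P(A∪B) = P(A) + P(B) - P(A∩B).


P(A∪B) = 0.5850 + 0.6800 - 0.4360
= 1.2650 - 0.4360
= 0.8290

P(A∪B) = 0.8290


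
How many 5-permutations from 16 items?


P(16,5) = 16!/11!
= 20922789888000/39916800
= 524160

P(16,5) = 524160


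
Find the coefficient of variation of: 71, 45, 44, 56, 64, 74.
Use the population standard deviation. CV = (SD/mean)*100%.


Mean = 59.0000
SD = 11.7189
CV = (11.7189/59.0000)*100 = 19.8626%

CV = 19.8626%


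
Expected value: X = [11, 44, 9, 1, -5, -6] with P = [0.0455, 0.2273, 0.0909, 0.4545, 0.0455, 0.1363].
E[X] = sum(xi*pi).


E[X] = 11*0.0455 + 44*0.2273 + 9*0.0909 + 1*0.4545 - 5*0.0455 - 6*0.1363
= 0.5005 + 10.0012 + 0.8181 + 0.4545 - 0.2275 - 0.8178
= 10.7290

E[X] = 10.7290


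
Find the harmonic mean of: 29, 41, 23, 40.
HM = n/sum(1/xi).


Sum of reciprocals = 1/29 + 1/41 + 1/23 + 1/40 = 0.127351
HM = 4/0.127351 = 31.4092

HM = 31.4092


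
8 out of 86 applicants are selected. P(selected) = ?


P = 8/86 = 0.0930

P = 0.0930


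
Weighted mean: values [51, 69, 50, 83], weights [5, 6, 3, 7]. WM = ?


Numerator = 51*5 + 69*6 + 50*3 + 83*7 = 1400
Denominator = 5 + 6 + 3 + 7 = 21
WM = 1400/21 = 66.6667

WM = 66.6667


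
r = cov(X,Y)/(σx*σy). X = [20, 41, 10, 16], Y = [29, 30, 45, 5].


Mean X = 21.7500, Mean Y = 27.2500
SD X = 11.669940, SD Y = 14.324367
Cov = -7.687500
r = -7.687500/(11.669940*14.324367) = -0.0460

r = -0.0460


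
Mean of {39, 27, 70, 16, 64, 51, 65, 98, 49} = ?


Sum = 39 + 27 + 70 + 16 + 64 + 51 + 65 + 98 + 49 = 479
n = 9
Mean = 479/9 = 53.2222

Mean = 53.2222


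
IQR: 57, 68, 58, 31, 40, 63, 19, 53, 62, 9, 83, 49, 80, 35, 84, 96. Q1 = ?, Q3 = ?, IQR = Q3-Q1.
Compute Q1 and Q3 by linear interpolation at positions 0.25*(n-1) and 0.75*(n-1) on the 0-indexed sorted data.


Sorted: 9, 19, 31, 35, 40, 49, 53, 57, 58, 62, 63, 68, 80, 83, 84, 96
Q1 (25th %ile) = 38.7500
Q3 (75th %ile) = 71.0000
IQR = 71.0000 - 38.7500 = 32.2500

IQR = 32.2500


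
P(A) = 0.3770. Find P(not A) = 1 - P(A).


P(not A) = 1 - 0.3770 = 0.6230

P(not A) = 0.6230


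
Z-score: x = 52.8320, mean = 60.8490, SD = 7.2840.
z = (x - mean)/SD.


z = (52.8320 - 60.8490)/7.2840
= -8.0170/7.2840
= -1.1006

z = -1.1006


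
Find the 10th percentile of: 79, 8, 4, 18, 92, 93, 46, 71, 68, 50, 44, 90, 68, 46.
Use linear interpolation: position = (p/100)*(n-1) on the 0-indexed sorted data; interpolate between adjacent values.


Sorted: 4, 8, 18, 44, 46, 46, 50, 68, 68, 71, 79, 90, 92, 93
n = 14
Index = 10/100 * 13 = 1.3000
Lower = data[1] = 8, Upper = data[2] = 18
P10 = 8 + 0.3000*(10) = 11.0000

P10 = 11.0000


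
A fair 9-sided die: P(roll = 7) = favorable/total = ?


Favorable outcomes (roll = 7): 1
Total outcomes = 9
P = 1/9 = 0.1111

P = 0.1111


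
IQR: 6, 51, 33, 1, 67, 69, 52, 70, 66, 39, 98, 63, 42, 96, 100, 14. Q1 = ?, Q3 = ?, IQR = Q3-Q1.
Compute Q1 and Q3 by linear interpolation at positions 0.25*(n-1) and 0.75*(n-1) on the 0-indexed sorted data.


Sorted: 1, 6, 14, 33, 39, 42, 51, 52, 63, 66, 67, 69, 70, 96, 98, 100
Q1 (25th %ile) = 37.5000
Q3 (75th %ile) = 69.2500
IQR = 69.2500 - 37.5000 = 31.7500

IQR = 31.7500


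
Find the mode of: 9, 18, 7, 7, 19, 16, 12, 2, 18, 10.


Frequencies: 2:1, 7:2, 9:1, 10:1, 12:1, 16:1, 18:2, 19:1
Max frequency = 2
Mode = 7, 18

Mode = 7, 18


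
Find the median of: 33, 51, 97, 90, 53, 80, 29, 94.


Sorted: 29, 33, 51, 53, 80, 90, 94, 97
n = 8 (even)
Middle values: 53 and 80
Median = (53+80)/2 = 66.5000

Median = 66.5000


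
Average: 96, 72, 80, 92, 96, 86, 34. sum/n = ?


Sum = 96 + 72 + 80 + 92 + 96 + 86 + 34 = 556
n = 7
Mean = 556/7 = 79.4286

Mean = 79.4286


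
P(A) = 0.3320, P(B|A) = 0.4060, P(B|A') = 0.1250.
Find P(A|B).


P(B) = P(B|A)*P(A) + P(B|A')*P(A')
= 0.4060*0.3320 + 0.1250*0.6680
= 0.134792 + 0.083500 = 0.218292
P(A|B) = 0.134792/0.218292 = 0.6175

P(A|B) = 0.6175


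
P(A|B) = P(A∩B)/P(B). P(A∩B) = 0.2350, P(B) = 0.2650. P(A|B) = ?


P(A|B) = 0.2350/0.2650 = 0.8868

P(A|B) = 0.8868


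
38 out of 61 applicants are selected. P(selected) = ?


P = 38/61 = 0.6230

P = 0.6230


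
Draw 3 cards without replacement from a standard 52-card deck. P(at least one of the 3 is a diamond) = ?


P(at least one) = 1 - P(none)
P(none) = (39/52) × (38/51) × (37/50) = 0.413529
P(at least one) = 1 - 0.413529 = 0.5865

P = 0.5865


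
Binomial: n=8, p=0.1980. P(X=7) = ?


C(8,7) = 8
p^7 = 1.193044e-05
(1-p)^1 = 0.802000
P = 8 * 1.193044e-05 * 0.802000 = 7.6546e-05

P(X=7) = 7.6546e-05


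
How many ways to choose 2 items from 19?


C(19,2) = 19!/(2! × 17!)
= 121645100408832000/(2 × 355687428096000)
= 171

C(19,2) = 171


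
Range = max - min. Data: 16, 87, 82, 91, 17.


Max = 91, Min = 16
Range = 91 - 16 = 75

Range = 75


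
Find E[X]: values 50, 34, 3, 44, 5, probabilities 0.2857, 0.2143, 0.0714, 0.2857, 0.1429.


E[X] = 50*0.2857 + 34*0.2143 + 3*0.0714 + 44*0.2857 + 5*0.1429
= 14.2850 + 7.2862 + 0.2142 + 12.5708 + 0.7145
= 35.0707

E[X] = 35.0707
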